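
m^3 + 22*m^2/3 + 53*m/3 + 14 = (m + 2)*(m + 7/3)*(m + 3)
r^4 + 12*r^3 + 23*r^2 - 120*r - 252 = (r - 3)*(r + 2)*(r + 6)*(r + 7)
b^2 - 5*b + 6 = (b - 3)*(b - 2)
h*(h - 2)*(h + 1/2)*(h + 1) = h^4 - h^3/2 - 5*h^2/2 - h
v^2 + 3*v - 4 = (v - 1)*(v + 4)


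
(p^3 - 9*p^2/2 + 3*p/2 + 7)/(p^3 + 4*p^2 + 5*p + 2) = (p^2 - 11*p/2 + 7)/(p^2 + 3*p + 2)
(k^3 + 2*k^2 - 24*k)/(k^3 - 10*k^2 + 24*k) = (k + 6)/(k - 6)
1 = 1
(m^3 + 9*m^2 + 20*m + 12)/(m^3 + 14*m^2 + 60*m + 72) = (m + 1)/(m + 6)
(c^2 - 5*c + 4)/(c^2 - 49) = (c^2 - 5*c + 4)/(c^2 - 49)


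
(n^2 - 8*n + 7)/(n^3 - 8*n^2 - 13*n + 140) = (n - 1)/(n^2 - n - 20)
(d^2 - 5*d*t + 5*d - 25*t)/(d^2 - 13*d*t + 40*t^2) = (-d - 5)/(-d + 8*t)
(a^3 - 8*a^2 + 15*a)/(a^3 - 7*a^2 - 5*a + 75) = a*(a - 3)/(a^2 - 2*a - 15)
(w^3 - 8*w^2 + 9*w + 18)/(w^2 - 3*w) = w - 5 - 6/w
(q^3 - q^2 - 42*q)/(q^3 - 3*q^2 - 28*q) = (q + 6)/(q + 4)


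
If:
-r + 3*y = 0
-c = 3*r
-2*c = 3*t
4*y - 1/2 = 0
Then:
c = -9/8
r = 3/8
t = 3/4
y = 1/8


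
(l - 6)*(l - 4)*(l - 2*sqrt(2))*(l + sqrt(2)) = l^4 - 10*l^3 - sqrt(2)*l^3 + 10*sqrt(2)*l^2 + 20*l^2 - 24*sqrt(2)*l + 40*l - 96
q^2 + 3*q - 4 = (q - 1)*(q + 4)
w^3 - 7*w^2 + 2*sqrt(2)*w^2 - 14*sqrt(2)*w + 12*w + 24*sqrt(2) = (w - 4)*(w - 3)*(w + 2*sqrt(2))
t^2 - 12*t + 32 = (t - 8)*(t - 4)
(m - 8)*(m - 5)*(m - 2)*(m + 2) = m^4 - 13*m^3 + 36*m^2 + 52*m - 160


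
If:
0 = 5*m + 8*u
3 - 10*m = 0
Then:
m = 3/10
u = -3/16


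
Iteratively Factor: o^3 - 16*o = (o + 4)*(o^2 - 4*o) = o*(o + 4)*(o - 4)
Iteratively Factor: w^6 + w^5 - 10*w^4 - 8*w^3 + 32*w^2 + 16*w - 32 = (w - 2)*(w^5 + 3*w^4 - 4*w^3 - 16*w^2 + 16) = (w - 2)^2*(w^4 + 5*w^3 + 6*w^2 - 4*w - 8) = (w - 2)^2*(w - 1)*(w^3 + 6*w^2 + 12*w + 8) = (w - 2)^2*(w - 1)*(w + 2)*(w^2 + 4*w + 4) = (w - 2)^2*(w - 1)*(w + 2)^2*(w + 2)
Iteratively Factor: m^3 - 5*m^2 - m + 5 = (m + 1)*(m^2 - 6*m + 5) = (m - 1)*(m + 1)*(m - 5)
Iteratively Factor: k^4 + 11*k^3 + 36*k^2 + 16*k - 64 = (k + 4)*(k^3 + 7*k^2 + 8*k - 16) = (k + 4)^2*(k^2 + 3*k - 4) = (k + 4)^3*(k - 1)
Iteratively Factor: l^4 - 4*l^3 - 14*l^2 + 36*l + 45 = (l - 5)*(l^3 + l^2 - 9*l - 9) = (l - 5)*(l - 3)*(l^2 + 4*l + 3) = (l - 5)*(l - 3)*(l + 1)*(l + 3)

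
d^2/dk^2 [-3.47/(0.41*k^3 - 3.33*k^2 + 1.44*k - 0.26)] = ((8.5362*k - 23.1102)*(0.41*k^3 - 3.33*k^2 + 1.44*k - 0.26) - 3.47*(1.23*k^2 - 6.66*k + 1.44)*(2.46*k^2 - 13.32*k + 2.88))/(0.41*k^3 - 3.33*k^2 + 1.44*k - 0.26)^3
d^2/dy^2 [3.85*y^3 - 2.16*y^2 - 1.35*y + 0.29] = 23.1*y - 4.32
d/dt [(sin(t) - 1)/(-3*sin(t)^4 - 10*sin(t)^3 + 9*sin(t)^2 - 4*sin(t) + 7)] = (9*sin(t)^4 + 8*sin(t)^3 - 39*sin(t)^2 + 18*sin(t) + 3)*cos(t)/(3*sin(t)^4 + 10*sin(t)^3 - 9*sin(t)^2 + 4*sin(t) - 7)^2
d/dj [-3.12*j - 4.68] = -3.12000000000000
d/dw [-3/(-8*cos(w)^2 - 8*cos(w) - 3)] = 24*(sin(w) + sin(2*w))/(8*cos(w) + 4*cos(2*w) + 7)^2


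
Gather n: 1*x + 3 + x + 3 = 2*x + 6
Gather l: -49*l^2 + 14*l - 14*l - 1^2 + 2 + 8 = 9 - 49*l^2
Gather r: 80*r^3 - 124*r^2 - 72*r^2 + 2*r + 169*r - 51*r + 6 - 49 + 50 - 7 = 80*r^3 - 196*r^2 + 120*r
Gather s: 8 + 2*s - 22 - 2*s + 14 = 0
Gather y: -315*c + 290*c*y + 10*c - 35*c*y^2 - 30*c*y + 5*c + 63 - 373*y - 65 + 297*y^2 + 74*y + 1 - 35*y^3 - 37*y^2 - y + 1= -300*c - 35*y^3 + y^2*(260 - 35*c) + y*(260*c - 300)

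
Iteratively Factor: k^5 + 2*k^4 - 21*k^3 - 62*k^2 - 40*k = (k - 5)*(k^4 + 7*k^3 + 14*k^2 + 8*k) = (k - 5)*(k + 1)*(k^3 + 6*k^2 + 8*k) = (k - 5)*(k + 1)*(k + 2)*(k^2 + 4*k) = (k - 5)*(k + 1)*(k + 2)*(k + 4)*(k)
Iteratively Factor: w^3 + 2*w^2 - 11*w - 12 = (w + 4)*(w^2 - 2*w - 3) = (w - 3)*(w + 4)*(w + 1)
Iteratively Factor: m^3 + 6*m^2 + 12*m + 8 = (m + 2)*(m^2 + 4*m + 4) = (m + 2)^2*(m + 2)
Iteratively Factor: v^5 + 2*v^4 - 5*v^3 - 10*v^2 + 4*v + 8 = (v + 2)*(v^4 - 5*v^2 + 4) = (v + 1)*(v + 2)*(v^3 - v^2 - 4*v + 4) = (v + 1)*(v + 2)^2*(v^2 - 3*v + 2) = (v - 2)*(v + 1)*(v + 2)^2*(v - 1)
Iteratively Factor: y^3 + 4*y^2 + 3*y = (y + 1)*(y^2 + 3*y) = y*(y + 1)*(y + 3)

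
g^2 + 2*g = g*(g + 2)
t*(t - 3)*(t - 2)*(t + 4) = t^4 - t^3 - 14*t^2 + 24*t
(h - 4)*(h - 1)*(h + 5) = h^3 - 21*h + 20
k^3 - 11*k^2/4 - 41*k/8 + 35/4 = (k - 7/2)*(k - 5/4)*(k + 2)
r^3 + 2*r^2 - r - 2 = (r - 1)*(r + 1)*(r + 2)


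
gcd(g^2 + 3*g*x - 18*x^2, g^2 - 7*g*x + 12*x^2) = -g + 3*x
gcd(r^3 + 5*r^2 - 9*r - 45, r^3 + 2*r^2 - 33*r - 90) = r^2 + 8*r + 15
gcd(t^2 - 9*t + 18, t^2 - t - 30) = t - 6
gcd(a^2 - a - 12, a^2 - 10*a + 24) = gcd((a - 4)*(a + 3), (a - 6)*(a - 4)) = a - 4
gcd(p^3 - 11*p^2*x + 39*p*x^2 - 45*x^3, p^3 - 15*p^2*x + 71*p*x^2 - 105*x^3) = p^2 - 8*p*x + 15*x^2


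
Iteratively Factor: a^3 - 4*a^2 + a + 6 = (a + 1)*(a^2 - 5*a + 6) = (a - 3)*(a + 1)*(a - 2)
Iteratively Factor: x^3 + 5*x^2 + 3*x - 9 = (x + 3)*(x^2 + 2*x - 3) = (x - 1)*(x + 3)*(x + 3)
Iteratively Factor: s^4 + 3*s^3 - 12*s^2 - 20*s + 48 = (s + 4)*(s^3 - s^2 - 8*s + 12) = (s + 3)*(s + 4)*(s^2 - 4*s + 4) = (s - 2)*(s + 3)*(s + 4)*(s - 2)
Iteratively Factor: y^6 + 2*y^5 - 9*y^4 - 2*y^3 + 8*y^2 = (y - 2)*(y^5 + 4*y^4 - y^3 - 4*y^2) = y*(y - 2)*(y^4 + 4*y^3 - y^2 - 4*y) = y*(y - 2)*(y - 1)*(y^3 + 5*y^2 + 4*y) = y*(y - 2)*(y - 1)*(y + 4)*(y^2 + y) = y^2*(y - 2)*(y - 1)*(y + 4)*(y + 1)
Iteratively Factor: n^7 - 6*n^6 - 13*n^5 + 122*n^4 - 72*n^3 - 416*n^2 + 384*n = (n)*(n^6 - 6*n^5 - 13*n^4 + 122*n^3 - 72*n^2 - 416*n + 384) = n*(n + 4)*(n^5 - 10*n^4 + 27*n^3 + 14*n^2 - 128*n + 96) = n*(n - 1)*(n + 4)*(n^4 - 9*n^3 + 18*n^2 + 32*n - 96) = n*(n - 3)*(n - 1)*(n + 4)*(n^3 - 6*n^2 + 32) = n*(n - 4)*(n - 3)*(n - 1)*(n + 4)*(n^2 - 2*n - 8) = n*(n - 4)*(n - 3)*(n - 1)*(n + 2)*(n + 4)*(n - 4)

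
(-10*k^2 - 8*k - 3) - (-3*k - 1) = -10*k^2 - 5*k - 2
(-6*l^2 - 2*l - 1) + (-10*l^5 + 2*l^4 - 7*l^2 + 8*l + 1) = -10*l^5 + 2*l^4 - 13*l^2 + 6*l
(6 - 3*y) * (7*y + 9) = -21*y^2 + 15*y + 54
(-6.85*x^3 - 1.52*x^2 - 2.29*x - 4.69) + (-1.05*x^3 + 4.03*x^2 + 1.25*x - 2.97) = -7.9*x^3 + 2.51*x^2 - 1.04*x - 7.66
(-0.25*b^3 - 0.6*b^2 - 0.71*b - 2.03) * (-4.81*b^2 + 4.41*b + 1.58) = 1.2025*b^5 + 1.7835*b^4 + 0.374099999999999*b^3 + 5.6852*b^2 - 10.0741*b - 3.2074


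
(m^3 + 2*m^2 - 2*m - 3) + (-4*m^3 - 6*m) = -3*m^3 + 2*m^2 - 8*m - 3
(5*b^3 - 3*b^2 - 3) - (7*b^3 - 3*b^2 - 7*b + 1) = -2*b^3 + 7*b - 4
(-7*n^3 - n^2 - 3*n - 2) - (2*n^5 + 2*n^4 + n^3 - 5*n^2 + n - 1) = -2*n^5 - 2*n^4 - 8*n^3 + 4*n^2 - 4*n - 1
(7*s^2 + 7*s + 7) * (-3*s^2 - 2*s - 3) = -21*s^4 - 35*s^3 - 56*s^2 - 35*s - 21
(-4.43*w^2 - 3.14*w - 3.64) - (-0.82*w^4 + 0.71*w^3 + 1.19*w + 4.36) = 0.82*w^4 - 0.71*w^3 - 4.43*w^2 - 4.33*w - 8.0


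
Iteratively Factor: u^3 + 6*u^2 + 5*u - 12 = (u + 3)*(u^2 + 3*u - 4) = (u - 1)*(u + 3)*(u + 4)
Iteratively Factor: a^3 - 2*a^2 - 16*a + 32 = (a - 2)*(a^2 - 16) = (a - 2)*(a + 4)*(a - 4)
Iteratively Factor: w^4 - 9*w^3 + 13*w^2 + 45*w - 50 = (w - 5)*(w^3 - 4*w^2 - 7*w + 10) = (w - 5)*(w - 1)*(w^2 - 3*w - 10) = (w - 5)^2*(w - 1)*(w + 2)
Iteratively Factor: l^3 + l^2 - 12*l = (l + 4)*(l^2 - 3*l) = l*(l + 4)*(l - 3)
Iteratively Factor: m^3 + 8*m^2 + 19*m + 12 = (m + 1)*(m^2 + 7*m + 12) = (m + 1)*(m + 3)*(m + 4)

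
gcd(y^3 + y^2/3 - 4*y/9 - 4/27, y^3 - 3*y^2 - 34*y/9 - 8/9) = y^2 + y + 2/9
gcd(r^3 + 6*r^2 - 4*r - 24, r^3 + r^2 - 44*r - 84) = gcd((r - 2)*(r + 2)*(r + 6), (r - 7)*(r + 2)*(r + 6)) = r^2 + 8*r + 12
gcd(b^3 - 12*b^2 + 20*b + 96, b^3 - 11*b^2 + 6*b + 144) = b^2 - 14*b + 48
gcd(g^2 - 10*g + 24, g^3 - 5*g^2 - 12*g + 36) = g - 6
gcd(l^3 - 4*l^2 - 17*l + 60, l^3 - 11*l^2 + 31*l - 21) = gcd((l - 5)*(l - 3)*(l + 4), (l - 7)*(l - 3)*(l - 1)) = l - 3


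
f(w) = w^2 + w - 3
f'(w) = 2*w + 1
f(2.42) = 5.28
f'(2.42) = 5.84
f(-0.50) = -3.25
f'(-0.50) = 0.00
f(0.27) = -2.66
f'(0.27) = 1.54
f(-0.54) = -3.25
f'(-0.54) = -0.08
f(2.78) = 7.51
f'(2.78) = 6.56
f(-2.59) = 1.12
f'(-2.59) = -4.18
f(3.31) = 11.27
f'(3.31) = 7.62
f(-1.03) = -2.97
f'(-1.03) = -1.06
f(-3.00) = 3.00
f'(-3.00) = -5.00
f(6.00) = 39.00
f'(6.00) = 13.00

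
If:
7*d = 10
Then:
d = 10/7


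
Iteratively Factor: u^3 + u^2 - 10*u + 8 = (u + 4)*(u^2 - 3*u + 2) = (u - 2)*(u + 4)*(u - 1)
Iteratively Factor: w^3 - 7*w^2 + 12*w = (w)*(w^2 - 7*w + 12) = w*(w - 3)*(w - 4)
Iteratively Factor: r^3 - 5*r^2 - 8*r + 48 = (r - 4)*(r^2 - r - 12) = (r - 4)^2*(r + 3)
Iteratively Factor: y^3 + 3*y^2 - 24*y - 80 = (y + 4)*(y^2 - y - 20) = (y + 4)^2*(y - 5)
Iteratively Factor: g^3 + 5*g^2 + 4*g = (g + 4)*(g^2 + g) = (g + 1)*(g + 4)*(g)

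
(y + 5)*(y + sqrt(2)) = y^2 + sqrt(2)*y + 5*y + 5*sqrt(2)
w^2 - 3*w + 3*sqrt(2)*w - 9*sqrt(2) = (w - 3)*(w + 3*sqrt(2))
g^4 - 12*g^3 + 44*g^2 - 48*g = g*(g - 6)*(g - 4)*(g - 2)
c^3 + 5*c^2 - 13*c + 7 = (c - 1)^2*(c + 7)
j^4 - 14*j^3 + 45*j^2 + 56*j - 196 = (j - 7)^2*(j - 2)*(j + 2)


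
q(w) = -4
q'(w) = 0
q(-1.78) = -4.00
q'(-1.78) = 0.00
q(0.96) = -4.00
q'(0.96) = 0.00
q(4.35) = -4.00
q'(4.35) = 0.00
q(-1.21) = -4.00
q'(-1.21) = 0.00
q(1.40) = -4.00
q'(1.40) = 0.00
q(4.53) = -4.00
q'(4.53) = 0.00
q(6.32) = -4.00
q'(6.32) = 0.00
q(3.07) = -4.00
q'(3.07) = 0.00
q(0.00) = -4.00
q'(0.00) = 0.00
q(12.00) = -4.00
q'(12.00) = 0.00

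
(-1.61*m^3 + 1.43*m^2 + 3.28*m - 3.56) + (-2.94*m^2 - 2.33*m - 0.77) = -1.61*m^3 - 1.51*m^2 + 0.95*m - 4.33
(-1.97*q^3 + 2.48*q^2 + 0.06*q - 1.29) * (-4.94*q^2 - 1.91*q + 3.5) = 9.7318*q^5 - 8.4885*q^4 - 11.9282*q^3 + 14.938*q^2 + 2.6739*q - 4.515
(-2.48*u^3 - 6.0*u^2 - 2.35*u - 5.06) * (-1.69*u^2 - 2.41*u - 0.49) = 4.1912*u^5 + 16.1168*u^4 + 19.6467*u^3 + 17.1549*u^2 + 13.3461*u + 2.4794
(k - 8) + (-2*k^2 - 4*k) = -2*k^2 - 3*k - 8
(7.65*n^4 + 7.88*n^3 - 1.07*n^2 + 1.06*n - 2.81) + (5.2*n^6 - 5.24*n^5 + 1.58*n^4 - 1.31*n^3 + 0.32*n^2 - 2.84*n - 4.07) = 5.2*n^6 - 5.24*n^5 + 9.23*n^4 + 6.57*n^3 - 0.75*n^2 - 1.78*n - 6.88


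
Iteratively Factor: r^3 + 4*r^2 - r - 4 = (r - 1)*(r^2 + 5*r + 4) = (r - 1)*(r + 4)*(r + 1)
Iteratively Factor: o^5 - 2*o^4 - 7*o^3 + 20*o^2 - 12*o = (o)*(o^4 - 2*o^3 - 7*o^2 + 20*o - 12) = o*(o + 3)*(o^3 - 5*o^2 + 8*o - 4) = o*(o - 2)*(o + 3)*(o^2 - 3*o + 2) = o*(o - 2)*(o - 1)*(o + 3)*(o - 2)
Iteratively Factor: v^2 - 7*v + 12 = (v - 3)*(v - 4)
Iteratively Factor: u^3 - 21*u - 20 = (u + 4)*(u^2 - 4*u - 5) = (u + 1)*(u + 4)*(u - 5)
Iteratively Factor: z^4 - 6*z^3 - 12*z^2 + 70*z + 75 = (z - 5)*(z^3 - z^2 - 17*z - 15) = (z - 5)*(z + 1)*(z^2 - 2*z - 15) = (z - 5)*(z + 1)*(z + 3)*(z - 5)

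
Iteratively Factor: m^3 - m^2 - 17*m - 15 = (m - 5)*(m^2 + 4*m + 3) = (m - 5)*(m + 1)*(m + 3)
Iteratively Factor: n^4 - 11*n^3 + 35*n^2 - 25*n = (n - 5)*(n^3 - 6*n^2 + 5*n) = (n - 5)^2*(n^2 - n) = (n - 5)^2*(n - 1)*(n)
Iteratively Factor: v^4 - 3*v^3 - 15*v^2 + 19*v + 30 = (v + 1)*(v^3 - 4*v^2 - 11*v + 30) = (v - 5)*(v + 1)*(v^2 + v - 6) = (v - 5)*(v + 1)*(v + 3)*(v - 2)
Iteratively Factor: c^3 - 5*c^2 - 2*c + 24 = (c + 2)*(c^2 - 7*c + 12) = (c - 3)*(c + 2)*(c - 4)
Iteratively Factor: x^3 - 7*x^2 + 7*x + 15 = (x + 1)*(x^2 - 8*x + 15) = (x - 3)*(x + 1)*(x - 5)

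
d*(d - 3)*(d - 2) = d^3 - 5*d^2 + 6*d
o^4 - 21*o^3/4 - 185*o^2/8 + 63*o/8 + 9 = (o - 8)*(o - 3/4)*(o + 1/2)*(o + 3)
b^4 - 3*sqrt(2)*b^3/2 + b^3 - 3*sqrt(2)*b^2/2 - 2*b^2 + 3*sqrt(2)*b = b*(b - 1)*(b + 2)*(b - 3*sqrt(2)/2)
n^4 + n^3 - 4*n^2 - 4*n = n*(n - 2)*(n + 1)*(n + 2)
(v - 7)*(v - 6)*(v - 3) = v^3 - 16*v^2 + 81*v - 126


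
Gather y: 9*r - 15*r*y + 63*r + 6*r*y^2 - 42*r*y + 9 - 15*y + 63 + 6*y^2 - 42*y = 72*r + y^2*(6*r + 6) + y*(-57*r - 57) + 72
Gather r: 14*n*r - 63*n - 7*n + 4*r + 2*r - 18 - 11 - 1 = -70*n + r*(14*n + 6) - 30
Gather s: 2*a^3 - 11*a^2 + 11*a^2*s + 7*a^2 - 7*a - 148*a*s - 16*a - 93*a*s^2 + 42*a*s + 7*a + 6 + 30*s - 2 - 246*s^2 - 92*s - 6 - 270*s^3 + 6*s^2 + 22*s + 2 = 2*a^3 - 4*a^2 - 16*a - 270*s^3 + s^2*(-93*a - 240) + s*(11*a^2 - 106*a - 40)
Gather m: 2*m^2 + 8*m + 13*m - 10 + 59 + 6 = 2*m^2 + 21*m + 55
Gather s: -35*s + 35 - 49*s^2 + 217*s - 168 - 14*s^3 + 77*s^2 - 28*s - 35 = -14*s^3 + 28*s^2 + 154*s - 168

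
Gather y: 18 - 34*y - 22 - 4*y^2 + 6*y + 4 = -4*y^2 - 28*y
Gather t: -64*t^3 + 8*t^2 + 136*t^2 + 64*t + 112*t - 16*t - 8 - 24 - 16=-64*t^3 + 144*t^2 + 160*t - 48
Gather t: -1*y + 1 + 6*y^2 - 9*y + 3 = 6*y^2 - 10*y + 4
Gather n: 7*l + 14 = 7*l + 14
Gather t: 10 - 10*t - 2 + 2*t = 8 - 8*t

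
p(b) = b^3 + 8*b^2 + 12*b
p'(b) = 3*b^2 + 16*b + 12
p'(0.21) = 15.49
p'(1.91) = 53.50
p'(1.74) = 48.92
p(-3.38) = 12.22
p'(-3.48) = -7.35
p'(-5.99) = 23.80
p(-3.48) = 12.98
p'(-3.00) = -9.00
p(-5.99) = 0.24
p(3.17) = 150.29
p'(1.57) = 44.51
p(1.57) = 42.43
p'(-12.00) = 252.00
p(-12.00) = -720.00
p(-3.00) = 9.00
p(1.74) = 50.37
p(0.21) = 2.88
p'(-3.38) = -7.81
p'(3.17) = 92.87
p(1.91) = 59.07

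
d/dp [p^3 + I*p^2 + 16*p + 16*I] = 3*p^2 + 2*I*p + 16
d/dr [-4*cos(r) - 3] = 4*sin(r)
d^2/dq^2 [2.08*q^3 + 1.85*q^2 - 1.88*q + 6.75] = 12.48*q + 3.7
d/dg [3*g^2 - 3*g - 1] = 6*g - 3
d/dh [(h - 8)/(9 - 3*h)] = -5/(3*(h - 3)^2)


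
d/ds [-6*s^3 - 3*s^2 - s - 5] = -18*s^2 - 6*s - 1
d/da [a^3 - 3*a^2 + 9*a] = 3*a^2 - 6*a + 9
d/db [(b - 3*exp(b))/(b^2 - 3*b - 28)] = (-(b - 3*exp(b))*(2*b - 3) + (3*exp(b) - 1)*(-b^2 + 3*b + 28))/(-b^2 + 3*b + 28)^2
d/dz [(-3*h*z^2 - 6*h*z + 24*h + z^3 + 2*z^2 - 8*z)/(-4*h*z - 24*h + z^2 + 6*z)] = (2*(-2*h + z + 3)*(3*h*z^2 + 6*h*z - 24*h - z^3 - 2*z^2 + 8*z) + (4*h*z + 24*h - z^2 - 6*z)*(6*h*z + 6*h - 3*z^2 - 4*z + 8))/(4*h*z + 24*h - z^2 - 6*z)^2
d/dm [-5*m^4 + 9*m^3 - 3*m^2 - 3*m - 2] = -20*m^3 + 27*m^2 - 6*m - 3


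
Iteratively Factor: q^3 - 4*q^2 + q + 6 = (q + 1)*(q^2 - 5*q + 6) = (q - 2)*(q + 1)*(q - 3)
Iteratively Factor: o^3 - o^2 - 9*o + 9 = (o - 1)*(o^2 - 9) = (o - 3)*(o - 1)*(o + 3)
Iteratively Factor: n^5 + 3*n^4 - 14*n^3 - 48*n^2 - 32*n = (n - 4)*(n^4 + 7*n^3 + 14*n^2 + 8*n) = (n - 4)*(n + 2)*(n^3 + 5*n^2 + 4*n) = (n - 4)*(n + 2)*(n + 4)*(n^2 + n) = n*(n - 4)*(n + 2)*(n + 4)*(n + 1)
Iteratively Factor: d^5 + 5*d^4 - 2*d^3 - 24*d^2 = (d - 2)*(d^4 + 7*d^3 + 12*d^2) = (d - 2)*(d + 4)*(d^3 + 3*d^2) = (d - 2)*(d + 3)*(d + 4)*(d^2) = d*(d - 2)*(d + 3)*(d + 4)*(d)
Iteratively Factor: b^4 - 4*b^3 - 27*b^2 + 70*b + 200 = (b - 5)*(b^3 + b^2 - 22*b - 40) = (b - 5)*(b + 4)*(b^2 - 3*b - 10) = (b - 5)*(b + 2)*(b + 4)*(b - 5)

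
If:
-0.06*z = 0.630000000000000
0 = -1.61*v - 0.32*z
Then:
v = 2.09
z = -10.50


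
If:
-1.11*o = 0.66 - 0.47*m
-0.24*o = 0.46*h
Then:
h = -0.521739130434783*o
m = 2.36170212765957*o + 1.40425531914894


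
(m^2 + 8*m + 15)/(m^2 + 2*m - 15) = (m + 3)/(m - 3)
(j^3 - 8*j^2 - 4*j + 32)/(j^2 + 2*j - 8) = (j^2 - 6*j - 16)/(j + 4)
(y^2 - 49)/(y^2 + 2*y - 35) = (y - 7)/(y - 5)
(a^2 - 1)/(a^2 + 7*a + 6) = (a - 1)/(a + 6)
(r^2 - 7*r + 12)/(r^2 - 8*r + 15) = (r - 4)/(r - 5)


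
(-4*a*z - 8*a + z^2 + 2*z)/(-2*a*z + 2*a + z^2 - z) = (4*a*z + 8*a - z^2 - 2*z)/(2*a*z - 2*a - z^2 + z)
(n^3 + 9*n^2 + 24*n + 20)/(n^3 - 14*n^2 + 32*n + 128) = (n^2 + 7*n + 10)/(n^2 - 16*n + 64)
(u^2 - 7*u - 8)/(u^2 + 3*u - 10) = (u^2 - 7*u - 8)/(u^2 + 3*u - 10)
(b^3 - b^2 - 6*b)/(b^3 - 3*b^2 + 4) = b*(b^2 - b - 6)/(b^3 - 3*b^2 + 4)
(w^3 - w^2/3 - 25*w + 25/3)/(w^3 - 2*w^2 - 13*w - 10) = (3*w^2 + 14*w - 5)/(3*(w^2 + 3*w + 2))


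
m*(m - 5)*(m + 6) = m^3 + m^2 - 30*m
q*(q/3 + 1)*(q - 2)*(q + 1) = q^4/3 + 2*q^3/3 - 5*q^2/3 - 2*q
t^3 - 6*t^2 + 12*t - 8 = (t - 2)^3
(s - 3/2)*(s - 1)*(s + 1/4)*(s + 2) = s^4 - s^3/4 - 29*s^2/8 + 17*s/8 + 3/4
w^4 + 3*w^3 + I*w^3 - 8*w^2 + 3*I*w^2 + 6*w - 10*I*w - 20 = (w - 2)*(w + 5)*(w - I)*(w + 2*I)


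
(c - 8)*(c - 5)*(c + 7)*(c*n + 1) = c^4*n - 6*c^3*n + c^3 - 51*c^2*n - 6*c^2 + 280*c*n - 51*c + 280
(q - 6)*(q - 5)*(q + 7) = q^3 - 4*q^2 - 47*q + 210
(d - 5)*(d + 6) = d^2 + d - 30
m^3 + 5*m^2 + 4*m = m*(m + 1)*(m + 4)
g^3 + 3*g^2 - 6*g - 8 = (g - 2)*(g + 1)*(g + 4)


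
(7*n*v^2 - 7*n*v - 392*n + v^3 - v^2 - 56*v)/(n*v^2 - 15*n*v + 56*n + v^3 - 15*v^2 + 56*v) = (7*n*v + 49*n + v^2 + 7*v)/(n*v - 7*n + v^2 - 7*v)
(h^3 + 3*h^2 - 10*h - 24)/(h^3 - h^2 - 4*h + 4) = (h^2 + h - 12)/(h^2 - 3*h + 2)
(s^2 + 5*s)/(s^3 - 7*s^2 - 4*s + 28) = s*(s + 5)/(s^3 - 7*s^2 - 4*s + 28)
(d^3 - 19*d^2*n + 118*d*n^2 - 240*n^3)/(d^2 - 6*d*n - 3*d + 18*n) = (d^2 - 13*d*n + 40*n^2)/(d - 3)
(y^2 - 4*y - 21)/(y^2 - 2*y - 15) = (y - 7)/(y - 5)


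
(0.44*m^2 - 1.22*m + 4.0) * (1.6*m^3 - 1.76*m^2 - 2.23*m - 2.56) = 0.704*m^5 - 2.7264*m^4 + 7.566*m^3 - 5.4458*m^2 - 5.7968*m - 10.24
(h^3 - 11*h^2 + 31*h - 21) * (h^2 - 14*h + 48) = h^5 - 25*h^4 + 233*h^3 - 983*h^2 + 1782*h - 1008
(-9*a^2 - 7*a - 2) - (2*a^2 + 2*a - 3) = -11*a^2 - 9*a + 1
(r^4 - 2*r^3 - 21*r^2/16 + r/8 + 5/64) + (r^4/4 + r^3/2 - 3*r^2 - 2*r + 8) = 5*r^4/4 - 3*r^3/2 - 69*r^2/16 - 15*r/8 + 517/64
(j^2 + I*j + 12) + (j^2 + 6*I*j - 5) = 2*j^2 + 7*I*j + 7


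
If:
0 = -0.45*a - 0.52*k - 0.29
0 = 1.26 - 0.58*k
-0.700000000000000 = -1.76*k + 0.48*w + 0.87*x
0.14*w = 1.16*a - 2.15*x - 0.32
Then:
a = -3.15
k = 2.17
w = 11.18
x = -2.58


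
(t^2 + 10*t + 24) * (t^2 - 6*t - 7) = t^4 + 4*t^3 - 43*t^2 - 214*t - 168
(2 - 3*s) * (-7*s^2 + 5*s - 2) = 21*s^3 - 29*s^2 + 16*s - 4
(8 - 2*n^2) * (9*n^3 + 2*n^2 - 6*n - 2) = -18*n^5 - 4*n^4 + 84*n^3 + 20*n^2 - 48*n - 16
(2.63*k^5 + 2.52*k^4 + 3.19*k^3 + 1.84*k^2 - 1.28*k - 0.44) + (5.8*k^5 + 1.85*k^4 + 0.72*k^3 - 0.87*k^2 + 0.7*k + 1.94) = 8.43*k^5 + 4.37*k^4 + 3.91*k^3 + 0.97*k^2 - 0.58*k + 1.5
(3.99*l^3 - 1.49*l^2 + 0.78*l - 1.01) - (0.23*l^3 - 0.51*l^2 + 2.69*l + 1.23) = 3.76*l^3 - 0.98*l^2 - 1.91*l - 2.24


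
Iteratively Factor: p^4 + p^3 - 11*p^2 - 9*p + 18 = (p - 1)*(p^3 + 2*p^2 - 9*p - 18) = (p - 3)*(p - 1)*(p^2 + 5*p + 6) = (p - 3)*(p - 1)*(p + 2)*(p + 3)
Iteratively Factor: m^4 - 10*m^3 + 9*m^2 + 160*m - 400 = (m - 5)*(m^3 - 5*m^2 - 16*m + 80) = (m - 5)*(m - 4)*(m^2 - m - 20) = (m - 5)^2*(m - 4)*(m + 4)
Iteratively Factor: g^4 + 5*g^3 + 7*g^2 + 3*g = (g + 1)*(g^3 + 4*g^2 + 3*g) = (g + 1)^2*(g^2 + 3*g) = g*(g + 1)^2*(g + 3)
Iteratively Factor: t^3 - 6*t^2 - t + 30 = (t + 2)*(t^2 - 8*t + 15) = (t - 5)*(t + 2)*(t - 3)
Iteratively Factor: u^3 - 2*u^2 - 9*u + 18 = (u - 3)*(u^2 + u - 6) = (u - 3)*(u - 2)*(u + 3)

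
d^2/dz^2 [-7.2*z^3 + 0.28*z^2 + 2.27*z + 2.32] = 0.56 - 43.2*z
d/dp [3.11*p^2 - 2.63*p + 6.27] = 6.22*p - 2.63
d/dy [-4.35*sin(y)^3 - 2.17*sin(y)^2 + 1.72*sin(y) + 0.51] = (-13.05*sin(y)^2 - 4.34*sin(y) + 1.72)*cos(y)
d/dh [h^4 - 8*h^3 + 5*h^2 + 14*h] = 4*h^3 - 24*h^2 + 10*h + 14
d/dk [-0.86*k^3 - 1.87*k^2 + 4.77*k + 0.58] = -2.58*k^2 - 3.74*k + 4.77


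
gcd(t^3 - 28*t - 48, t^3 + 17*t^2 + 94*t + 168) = t + 4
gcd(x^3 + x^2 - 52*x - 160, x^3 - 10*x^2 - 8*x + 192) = x^2 - 4*x - 32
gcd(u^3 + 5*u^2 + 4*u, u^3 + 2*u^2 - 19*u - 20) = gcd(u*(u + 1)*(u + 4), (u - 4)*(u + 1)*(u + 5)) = u + 1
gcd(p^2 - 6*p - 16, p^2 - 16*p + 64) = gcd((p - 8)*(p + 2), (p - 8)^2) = p - 8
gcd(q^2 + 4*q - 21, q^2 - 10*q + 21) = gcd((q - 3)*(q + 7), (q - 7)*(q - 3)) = q - 3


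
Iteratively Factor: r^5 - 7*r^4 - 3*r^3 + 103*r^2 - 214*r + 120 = (r + 4)*(r^4 - 11*r^3 + 41*r^2 - 61*r + 30) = (r - 3)*(r + 4)*(r^3 - 8*r^2 + 17*r - 10) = (r - 3)*(r - 1)*(r + 4)*(r^2 - 7*r + 10) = (r - 5)*(r - 3)*(r - 1)*(r + 4)*(r - 2)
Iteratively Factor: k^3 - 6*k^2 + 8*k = (k)*(k^2 - 6*k + 8) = k*(k - 4)*(k - 2)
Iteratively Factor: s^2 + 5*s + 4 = (s + 4)*(s + 1)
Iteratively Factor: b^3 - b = (b)*(b^2 - 1) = b*(b + 1)*(b - 1)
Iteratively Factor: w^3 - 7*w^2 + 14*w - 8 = (w - 2)*(w^2 - 5*w + 4) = (w - 4)*(w - 2)*(w - 1)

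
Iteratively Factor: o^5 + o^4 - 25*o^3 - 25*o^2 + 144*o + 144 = (o - 4)*(o^4 + 5*o^3 - 5*o^2 - 45*o - 36) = (o - 4)*(o - 3)*(o^3 + 8*o^2 + 19*o + 12) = (o - 4)*(o - 3)*(o + 4)*(o^2 + 4*o + 3) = (o - 4)*(o - 3)*(o + 1)*(o + 4)*(o + 3)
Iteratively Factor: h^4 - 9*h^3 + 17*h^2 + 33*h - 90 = (h - 3)*(h^3 - 6*h^2 - h + 30) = (h - 3)^2*(h^2 - 3*h - 10) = (h - 5)*(h - 3)^2*(h + 2)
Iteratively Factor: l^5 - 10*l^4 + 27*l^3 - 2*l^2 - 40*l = (l + 1)*(l^4 - 11*l^3 + 38*l^2 - 40*l) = l*(l + 1)*(l^3 - 11*l^2 + 38*l - 40) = l*(l - 2)*(l + 1)*(l^2 - 9*l + 20) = l*(l - 4)*(l - 2)*(l + 1)*(l - 5)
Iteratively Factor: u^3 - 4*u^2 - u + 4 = (u - 1)*(u^2 - 3*u - 4) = (u - 1)*(u + 1)*(u - 4)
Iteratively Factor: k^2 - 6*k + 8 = (k - 2)*(k - 4)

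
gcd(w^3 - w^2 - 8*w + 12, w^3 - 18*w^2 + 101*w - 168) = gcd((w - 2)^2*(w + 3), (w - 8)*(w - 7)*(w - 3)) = 1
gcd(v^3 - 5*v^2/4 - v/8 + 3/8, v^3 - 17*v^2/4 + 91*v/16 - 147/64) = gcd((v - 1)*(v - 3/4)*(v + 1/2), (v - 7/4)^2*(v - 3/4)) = v - 3/4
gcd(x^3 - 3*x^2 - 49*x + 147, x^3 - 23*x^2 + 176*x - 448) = x - 7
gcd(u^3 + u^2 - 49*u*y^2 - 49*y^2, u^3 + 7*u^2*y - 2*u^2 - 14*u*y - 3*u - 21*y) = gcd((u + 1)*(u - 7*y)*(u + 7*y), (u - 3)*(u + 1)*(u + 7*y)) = u^2 + 7*u*y + u + 7*y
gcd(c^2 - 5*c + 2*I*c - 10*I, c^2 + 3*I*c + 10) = 1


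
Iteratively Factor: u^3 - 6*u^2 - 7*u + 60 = (u + 3)*(u^2 - 9*u + 20) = (u - 5)*(u + 3)*(u - 4)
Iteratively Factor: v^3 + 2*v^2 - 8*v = (v)*(v^2 + 2*v - 8) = v*(v - 2)*(v + 4)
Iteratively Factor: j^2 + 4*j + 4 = (j + 2)*(j + 2)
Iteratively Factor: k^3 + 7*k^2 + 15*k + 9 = (k + 1)*(k^2 + 6*k + 9) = (k + 1)*(k + 3)*(k + 3)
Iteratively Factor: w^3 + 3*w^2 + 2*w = (w)*(w^2 + 3*w + 2) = w*(w + 1)*(w + 2)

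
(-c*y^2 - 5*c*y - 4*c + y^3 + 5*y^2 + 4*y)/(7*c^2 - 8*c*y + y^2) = (y^2 + 5*y + 4)/(-7*c + y)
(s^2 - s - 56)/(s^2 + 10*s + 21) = (s - 8)/(s + 3)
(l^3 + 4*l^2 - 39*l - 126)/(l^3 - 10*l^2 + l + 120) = (l^2 + l - 42)/(l^2 - 13*l + 40)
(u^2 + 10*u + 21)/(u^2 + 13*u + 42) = (u + 3)/(u + 6)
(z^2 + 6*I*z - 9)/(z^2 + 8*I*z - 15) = (z + 3*I)/(z + 5*I)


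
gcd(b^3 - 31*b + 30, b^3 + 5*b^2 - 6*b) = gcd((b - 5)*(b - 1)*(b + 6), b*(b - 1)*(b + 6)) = b^2 + 5*b - 6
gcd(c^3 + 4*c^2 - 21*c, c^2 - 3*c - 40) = 1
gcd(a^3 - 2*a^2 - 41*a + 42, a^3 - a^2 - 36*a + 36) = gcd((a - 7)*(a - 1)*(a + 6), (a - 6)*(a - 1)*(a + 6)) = a^2 + 5*a - 6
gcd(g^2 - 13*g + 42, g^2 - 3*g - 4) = 1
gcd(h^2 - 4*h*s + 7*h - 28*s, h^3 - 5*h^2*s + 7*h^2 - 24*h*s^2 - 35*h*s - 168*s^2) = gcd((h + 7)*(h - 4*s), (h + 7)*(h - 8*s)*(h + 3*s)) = h + 7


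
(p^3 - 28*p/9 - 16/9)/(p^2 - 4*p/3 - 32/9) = (3*p^2 - 4*p - 4)/(3*p - 8)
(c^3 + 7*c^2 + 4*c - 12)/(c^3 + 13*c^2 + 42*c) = (c^2 + c - 2)/(c*(c + 7))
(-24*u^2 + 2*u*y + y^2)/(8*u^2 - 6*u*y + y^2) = (6*u + y)/(-2*u + y)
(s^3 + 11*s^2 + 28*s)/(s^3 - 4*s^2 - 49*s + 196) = s*(s + 4)/(s^2 - 11*s + 28)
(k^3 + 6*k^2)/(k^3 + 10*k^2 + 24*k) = k/(k + 4)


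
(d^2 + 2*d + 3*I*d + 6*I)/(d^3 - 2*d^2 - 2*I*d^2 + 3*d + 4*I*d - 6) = (d^2 + d*(2 + 3*I) + 6*I)/(d^3 - 2*d^2*(1 + I) + d*(3 + 4*I) - 6)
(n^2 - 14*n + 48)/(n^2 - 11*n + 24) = (n - 6)/(n - 3)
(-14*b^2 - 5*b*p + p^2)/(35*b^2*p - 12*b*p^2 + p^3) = (2*b + p)/(p*(-5*b + p))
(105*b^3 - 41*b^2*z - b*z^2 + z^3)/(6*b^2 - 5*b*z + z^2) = (-35*b^2 + 2*b*z + z^2)/(-2*b + z)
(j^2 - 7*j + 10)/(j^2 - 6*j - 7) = (-j^2 + 7*j - 10)/(-j^2 + 6*j + 7)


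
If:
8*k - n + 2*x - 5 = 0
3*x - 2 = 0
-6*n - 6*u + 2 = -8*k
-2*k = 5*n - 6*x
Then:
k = 67/126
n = 37/63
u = 86/189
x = 2/3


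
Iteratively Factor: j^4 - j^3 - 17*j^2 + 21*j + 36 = (j - 3)*(j^3 + 2*j^2 - 11*j - 12) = (j - 3)*(j + 4)*(j^2 - 2*j - 3) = (j - 3)*(j + 1)*(j + 4)*(j - 3)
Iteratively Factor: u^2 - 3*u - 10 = (u + 2)*(u - 5)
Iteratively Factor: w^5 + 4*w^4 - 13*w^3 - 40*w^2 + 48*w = (w - 3)*(w^4 + 7*w^3 + 8*w^2 - 16*w) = (w - 3)*(w + 4)*(w^3 + 3*w^2 - 4*w) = (w - 3)*(w + 4)^2*(w^2 - w) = w*(w - 3)*(w + 4)^2*(w - 1)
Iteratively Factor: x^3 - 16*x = (x - 4)*(x^2 + 4*x) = x*(x - 4)*(x + 4)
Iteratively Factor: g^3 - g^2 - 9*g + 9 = (g - 3)*(g^2 + 2*g - 3) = (g - 3)*(g + 3)*(g - 1)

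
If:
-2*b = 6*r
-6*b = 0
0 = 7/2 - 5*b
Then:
No Solution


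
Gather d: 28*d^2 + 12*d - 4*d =28*d^2 + 8*d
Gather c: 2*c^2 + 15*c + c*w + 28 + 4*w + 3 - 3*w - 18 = 2*c^2 + c*(w + 15) + w + 13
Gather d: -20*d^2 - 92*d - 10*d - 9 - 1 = -20*d^2 - 102*d - 10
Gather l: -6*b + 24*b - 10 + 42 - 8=18*b + 24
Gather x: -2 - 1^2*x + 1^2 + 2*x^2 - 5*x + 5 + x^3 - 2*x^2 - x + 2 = x^3 - 7*x + 6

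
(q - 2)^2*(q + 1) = q^3 - 3*q^2 + 4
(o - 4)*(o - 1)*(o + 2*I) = o^3 - 5*o^2 + 2*I*o^2 + 4*o - 10*I*o + 8*I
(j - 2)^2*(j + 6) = j^3 + 2*j^2 - 20*j + 24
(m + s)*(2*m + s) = 2*m^2 + 3*m*s + s^2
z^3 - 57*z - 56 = (z - 8)*(z + 1)*(z + 7)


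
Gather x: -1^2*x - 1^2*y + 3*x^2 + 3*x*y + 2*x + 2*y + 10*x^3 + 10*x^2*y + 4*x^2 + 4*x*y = 10*x^3 + x^2*(10*y + 7) + x*(7*y + 1) + y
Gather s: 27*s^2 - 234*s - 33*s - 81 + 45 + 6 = 27*s^2 - 267*s - 30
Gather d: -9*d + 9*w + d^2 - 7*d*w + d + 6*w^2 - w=d^2 + d*(-7*w - 8) + 6*w^2 + 8*w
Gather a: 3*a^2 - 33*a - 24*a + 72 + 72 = 3*a^2 - 57*a + 144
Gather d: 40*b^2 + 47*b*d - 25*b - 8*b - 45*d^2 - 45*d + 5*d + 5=40*b^2 - 33*b - 45*d^2 + d*(47*b - 40) + 5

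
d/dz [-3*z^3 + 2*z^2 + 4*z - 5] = -9*z^2 + 4*z + 4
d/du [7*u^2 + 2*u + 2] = 14*u + 2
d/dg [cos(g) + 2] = -sin(g)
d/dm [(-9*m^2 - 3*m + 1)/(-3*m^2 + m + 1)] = 2*(-9*m^2 - 6*m - 2)/(9*m^4 - 6*m^3 - 5*m^2 + 2*m + 1)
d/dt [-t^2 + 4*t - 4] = 4 - 2*t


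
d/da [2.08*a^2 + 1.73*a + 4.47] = 4.16*a + 1.73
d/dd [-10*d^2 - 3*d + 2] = -20*d - 3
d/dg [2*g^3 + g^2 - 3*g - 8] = 6*g^2 + 2*g - 3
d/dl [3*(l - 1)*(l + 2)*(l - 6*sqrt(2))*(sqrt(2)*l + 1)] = 12*sqrt(2)*l^3 - 99*l^2 + 9*sqrt(2)*l^2 - 48*sqrt(2)*l - 66*l - 18*sqrt(2) + 66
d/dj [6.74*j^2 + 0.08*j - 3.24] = 13.48*j + 0.08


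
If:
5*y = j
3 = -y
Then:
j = -15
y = -3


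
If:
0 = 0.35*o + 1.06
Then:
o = -3.03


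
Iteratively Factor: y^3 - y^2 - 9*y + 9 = (y + 3)*(y^2 - 4*y + 3) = (y - 3)*(y + 3)*(y - 1)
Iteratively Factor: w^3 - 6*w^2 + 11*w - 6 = (w - 3)*(w^2 - 3*w + 2) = (w - 3)*(w - 2)*(w - 1)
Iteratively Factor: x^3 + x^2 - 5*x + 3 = (x + 3)*(x^2 - 2*x + 1) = (x - 1)*(x + 3)*(x - 1)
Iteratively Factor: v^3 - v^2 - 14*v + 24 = (v - 3)*(v^2 + 2*v - 8) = (v - 3)*(v - 2)*(v + 4)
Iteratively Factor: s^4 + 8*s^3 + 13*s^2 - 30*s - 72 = (s + 3)*(s^3 + 5*s^2 - 2*s - 24) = (s + 3)^2*(s^2 + 2*s - 8) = (s + 3)^2*(s + 4)*(s - 2)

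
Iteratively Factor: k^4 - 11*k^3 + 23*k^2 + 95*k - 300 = (k - 5)*(k^3 - 6*k^2 - 7*k + 60) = (k - 5)*(k + 3)*(k^2 - 9*k + 20) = (k - 5)*(k - 4)*(k + 3)*(k - 5)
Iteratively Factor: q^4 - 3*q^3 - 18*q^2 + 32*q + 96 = (q - 4)*(q^3 + q^2 - 14*q - 24) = (q - 4)*(q + 3)*(q^2 - 2*q - 8) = (q - 4)^2*(q + 3)*(q + 2)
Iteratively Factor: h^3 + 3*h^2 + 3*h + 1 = (h + 1)*(h^2 + 2*h + 1) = (h + 1)^2*(h + 1)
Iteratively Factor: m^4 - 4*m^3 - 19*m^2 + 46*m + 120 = (m + 2)*(m^3 - 6*m^2 - 7*m + 60) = (m + 2)*(m + 3)*(m^2 - 9*m + 20) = (m - 4)*(m + 2)*(m + 3)*(m - 5)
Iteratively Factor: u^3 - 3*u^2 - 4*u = (u + 1)*(u^2 - 4*u) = u*(u + 1)*(u - 4)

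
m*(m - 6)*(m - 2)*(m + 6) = m^4 - 2*m^3 - 36*m^2 + 72*m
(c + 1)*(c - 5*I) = c^2 + c - 5*I*c - 5*I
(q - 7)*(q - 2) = q^2 - 9*q + 14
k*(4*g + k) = 4*g*k + k^2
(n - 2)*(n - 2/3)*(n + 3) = n^3 + n^2/3 - 20*n/3 + 4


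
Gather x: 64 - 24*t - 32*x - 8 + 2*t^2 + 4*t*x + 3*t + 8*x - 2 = 2*t^2 - 21*t + x*(4*t - 24) + 54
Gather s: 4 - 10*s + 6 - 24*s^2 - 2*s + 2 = -24*s^2 - 12*s + 12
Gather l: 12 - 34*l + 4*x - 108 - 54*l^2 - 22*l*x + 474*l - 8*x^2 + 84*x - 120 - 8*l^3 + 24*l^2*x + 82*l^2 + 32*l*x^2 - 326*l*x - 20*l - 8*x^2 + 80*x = -8*l^3 + l^2*(24*x + 28) + l*(32*x^2 - 348*x + 420) - 16*x^2 + 168*x - 216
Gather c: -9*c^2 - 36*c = -9*c^2 - 36*c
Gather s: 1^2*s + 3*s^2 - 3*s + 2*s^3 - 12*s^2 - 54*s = 2*s^3 - 9*s^2 - 56*s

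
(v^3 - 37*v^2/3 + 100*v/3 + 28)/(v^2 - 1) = (3*v^3 - 37*v^2 + 100*v + 84)/(3*(v^2 - 1))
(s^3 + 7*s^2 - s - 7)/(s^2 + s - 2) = (s^2 + 8*s + 7)/(s + 2)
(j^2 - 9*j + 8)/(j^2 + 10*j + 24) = (j^2 - 9*j + 8)/(j^2 + 10*j + 24)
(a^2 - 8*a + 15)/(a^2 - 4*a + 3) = (a - 5)/(a - 1)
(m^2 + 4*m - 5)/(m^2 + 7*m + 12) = (m^2 + 4*m - 5)/(m^2 + 7*m + 12)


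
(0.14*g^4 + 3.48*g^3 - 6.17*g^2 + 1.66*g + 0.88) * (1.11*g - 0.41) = 0.1554*g^5 + 3.8054*g^4 - 8.2755*g^3 + 4.3723*g^2 + 0.2962*g - 0.3608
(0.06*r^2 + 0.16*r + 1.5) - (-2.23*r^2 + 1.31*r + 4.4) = 2.29*r^2 - 1.15*r - 2.9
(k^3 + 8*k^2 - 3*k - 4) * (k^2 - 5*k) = k^5 + 3*k^4 - 43*k^3 + 11*k^2 + 20*k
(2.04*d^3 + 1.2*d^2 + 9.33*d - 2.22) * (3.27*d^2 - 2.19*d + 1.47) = 6.6708*d^5 - 0.5436*d^4 + 30.8799*d^3 - 25.9281*d^2 + 18.5769*d - 3.2634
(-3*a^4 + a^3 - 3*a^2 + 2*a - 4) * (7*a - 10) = -21*a^5 + 37*a^4 - 31*a^3 + 44*a^2 - 48*a + 40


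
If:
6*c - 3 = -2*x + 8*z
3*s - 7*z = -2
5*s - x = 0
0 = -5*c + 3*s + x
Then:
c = 148/283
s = 185/566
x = 925/566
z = 241/566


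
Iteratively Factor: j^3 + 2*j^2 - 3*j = (j)*(j^2 + 2*j - 3) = j*(j - 1)*(j + 3)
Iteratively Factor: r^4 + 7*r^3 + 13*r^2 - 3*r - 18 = (r + 3)*(r^3 + 4*r^2 + r - 6) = (r + 2)*(r + 3)*(r^2 + 2*r - 3) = (r - 1)*(r + 2)*(r + 3)*(r + 3)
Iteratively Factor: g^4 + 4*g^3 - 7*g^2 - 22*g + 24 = (g - 2)*(g^3 + 6*g^2 + 5*g - 12) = (g - 2)*(g + 3)*(g^2 + 3*g - 4) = (g - 2)*(g + 3)*(g + 4)*(g - 1)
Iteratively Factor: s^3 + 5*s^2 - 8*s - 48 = (s - 3)*(s^2 + 8*s + 16) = (s - 3)*(s + 4)*(s + 4)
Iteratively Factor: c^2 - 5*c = (c)*(c - 5)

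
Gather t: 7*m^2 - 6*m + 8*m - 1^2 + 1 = 7*m^2 + 2*m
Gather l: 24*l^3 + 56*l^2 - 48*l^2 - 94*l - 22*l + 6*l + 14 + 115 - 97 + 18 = 24*l^3 + 8*l^2 - 110*l + 50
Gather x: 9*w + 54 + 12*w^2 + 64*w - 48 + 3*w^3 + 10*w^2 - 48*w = 3*w^3 + 22*w^2 + 25*w + 6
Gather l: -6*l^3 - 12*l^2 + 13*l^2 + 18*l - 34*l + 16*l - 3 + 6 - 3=-6*l^3 + l^2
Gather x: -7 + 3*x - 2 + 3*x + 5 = 6*x - 4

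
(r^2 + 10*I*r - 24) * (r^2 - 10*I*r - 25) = r^4 + 51*r^2 - 10*I*r + 600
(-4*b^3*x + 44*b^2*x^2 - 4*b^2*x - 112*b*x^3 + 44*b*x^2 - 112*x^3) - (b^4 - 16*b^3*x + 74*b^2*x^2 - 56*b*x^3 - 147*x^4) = -b^4 + 12*b^3*x - 30*b^2*x^2 - 4*b^2*x - 56*b*x^3 + 44*b*x^2 + 147*x^4 - 112*x^3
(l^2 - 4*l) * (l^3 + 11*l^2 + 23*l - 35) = l^5 + 7*l^4 - 21*l^3 - 127*l^2 + 140*l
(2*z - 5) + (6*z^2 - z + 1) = 6*z^2 + z - 4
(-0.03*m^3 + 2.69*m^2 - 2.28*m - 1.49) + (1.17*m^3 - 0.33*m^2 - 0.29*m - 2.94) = 1.14*m^3 + 2.36*m^2 - 2.57*m - 4.43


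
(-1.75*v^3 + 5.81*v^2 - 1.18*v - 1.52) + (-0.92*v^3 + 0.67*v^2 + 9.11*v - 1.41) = -2.67*v^3 + 6.48*v^2 + 7.93*v - 2.93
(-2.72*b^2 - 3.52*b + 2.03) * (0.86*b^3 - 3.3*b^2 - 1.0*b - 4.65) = -2.3392*b^5 + 5.9488*b^4 + 16.0818*b^3 + 9.469*b^2 + 14.338*b - 9.4395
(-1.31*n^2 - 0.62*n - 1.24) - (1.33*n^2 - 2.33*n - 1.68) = -2.64*n^2 + 1.71*n + 0.44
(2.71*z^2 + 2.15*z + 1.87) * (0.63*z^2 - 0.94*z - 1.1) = 1.7073*z^4 - 1.1929*z^3 - 3.8239*z^2 - 4.1228*z - 2.057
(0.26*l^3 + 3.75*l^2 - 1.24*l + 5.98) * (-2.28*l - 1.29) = -0.5928*l^4 - 8.8854*l^3 - 2.0103*l^2 - 12.0348*l - 7.7142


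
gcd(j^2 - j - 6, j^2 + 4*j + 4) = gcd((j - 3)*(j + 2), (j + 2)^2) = j + 2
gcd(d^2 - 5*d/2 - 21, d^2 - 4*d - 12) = d - 6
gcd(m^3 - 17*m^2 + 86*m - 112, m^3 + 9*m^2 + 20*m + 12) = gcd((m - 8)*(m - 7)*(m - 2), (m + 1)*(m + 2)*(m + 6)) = 1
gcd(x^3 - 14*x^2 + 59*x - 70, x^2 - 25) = x - 5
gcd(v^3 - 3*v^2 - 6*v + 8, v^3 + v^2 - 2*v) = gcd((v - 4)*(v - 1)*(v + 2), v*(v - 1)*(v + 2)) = v^2 + v - 2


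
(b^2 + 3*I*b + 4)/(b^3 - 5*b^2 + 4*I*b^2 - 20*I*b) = (b - I)/(b*(b - 5))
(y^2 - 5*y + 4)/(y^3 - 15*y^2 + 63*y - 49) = (y - 4)/(y^2 - 14*y + 49)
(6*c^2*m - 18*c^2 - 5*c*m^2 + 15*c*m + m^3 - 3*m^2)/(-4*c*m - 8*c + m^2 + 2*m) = (-6*c^2*m + 18*c^2 + 5*c*m^2 - 15*c*m - m^3 + 3*m^2)/(4*c*m + 8*c - m^2 - 2*m)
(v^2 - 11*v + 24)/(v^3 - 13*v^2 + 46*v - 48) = 1/(v - 2)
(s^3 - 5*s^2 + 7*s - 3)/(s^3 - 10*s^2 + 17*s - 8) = (s - 3)/(s - 8)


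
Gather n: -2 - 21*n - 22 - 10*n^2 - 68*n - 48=-10*n^2 - 89*n - 72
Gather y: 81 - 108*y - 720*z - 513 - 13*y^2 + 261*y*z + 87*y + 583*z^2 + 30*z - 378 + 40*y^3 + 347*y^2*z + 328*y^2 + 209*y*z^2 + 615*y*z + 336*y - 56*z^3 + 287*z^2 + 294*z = 40*y^3 + y^2*(347*z + 315) + y*(209*z^2 + 876*z + 315) - 56*z^3 + 870*z^2 - 396*z - 810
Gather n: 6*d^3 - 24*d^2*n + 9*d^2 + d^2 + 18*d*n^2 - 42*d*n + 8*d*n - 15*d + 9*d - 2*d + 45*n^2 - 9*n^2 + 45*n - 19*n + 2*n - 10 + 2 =6*d^3 + 10*d^2 - 8*d + n^2*(18*d + 36) + n*(-24*d^2 - 34*d + 28) - 8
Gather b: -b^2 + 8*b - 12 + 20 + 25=-b^2 + 8*b + 33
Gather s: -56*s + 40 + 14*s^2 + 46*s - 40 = 14*s^2 - 10*s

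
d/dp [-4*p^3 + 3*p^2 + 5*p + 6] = -12*p^2 + 6*p + 5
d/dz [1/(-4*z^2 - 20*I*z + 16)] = (2*z + 5*I)/(4*(z^2 + 5*I*z - 4)^2)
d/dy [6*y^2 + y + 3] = 12*y + 1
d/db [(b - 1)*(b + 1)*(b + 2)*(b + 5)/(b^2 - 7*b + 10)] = 2*(b^5 - 7*b^4 - 29*b^3 + 77*b^2 + 100*b - 70)/(b^4 - 14*b^3 + 69*b^2 - 140*b + 100)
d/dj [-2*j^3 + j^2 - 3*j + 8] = -6*j^2 + 2*j - 3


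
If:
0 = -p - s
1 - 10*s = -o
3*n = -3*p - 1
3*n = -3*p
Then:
No Solution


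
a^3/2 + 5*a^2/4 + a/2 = a*(a/2 + 1)*(a + 1/2)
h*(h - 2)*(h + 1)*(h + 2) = h^4 + h^3 - 4*h^2 - 4*h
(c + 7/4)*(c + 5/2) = c^2 + 17*c/4 + 35/8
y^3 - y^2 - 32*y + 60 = (y - 5)*(y - 2)*(y + 6)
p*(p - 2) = p^2 - 2*p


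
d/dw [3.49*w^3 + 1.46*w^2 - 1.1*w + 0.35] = 10.47*w^2 + 2.92*w - 1.1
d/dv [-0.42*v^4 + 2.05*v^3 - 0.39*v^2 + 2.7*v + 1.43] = -1.68*v^3 + 6.15*v^2 - 0.78*v + 2.7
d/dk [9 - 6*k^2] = -12*k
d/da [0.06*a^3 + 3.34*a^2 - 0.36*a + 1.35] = 0.18*a^2 + 6.68*a - 0.36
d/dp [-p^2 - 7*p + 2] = -2*p - 7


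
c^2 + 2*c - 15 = (c - 3)*(c + 5)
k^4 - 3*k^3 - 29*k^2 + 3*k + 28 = (k - 7)*(k - 1)*(k + 1)*(k + 4)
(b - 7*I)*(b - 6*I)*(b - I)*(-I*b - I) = -I*b^4 - 14*b^3 - I*b^3 - 14*b^2 + 55*I*b^2 + 42*b + 55*I*b + 42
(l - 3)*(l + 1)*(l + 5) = l^3 + 3*l^2 - 13*l - 15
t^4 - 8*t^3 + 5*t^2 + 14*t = t*(t - 7)*(t - 2)*(t + 1)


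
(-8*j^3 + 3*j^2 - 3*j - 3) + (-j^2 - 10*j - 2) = -8*j^3 + 2*j^2 - 13*j - 5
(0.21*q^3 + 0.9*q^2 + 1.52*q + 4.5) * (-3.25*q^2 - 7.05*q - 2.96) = -0.6825*q^5 - 4.4055*q^4 - 11.9066*q^3 - 28.005*q^2 - 36.2242*q - 13.32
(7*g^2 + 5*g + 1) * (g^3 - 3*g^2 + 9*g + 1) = 7*g^5 - 16*g^4 + 49*g^3 + 49*g^2 + 14*g + 1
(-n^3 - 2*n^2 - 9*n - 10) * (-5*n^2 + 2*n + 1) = 5*n^5 + 8*n^4 + 40*n^3 + 30*n^2 - 29*n - 10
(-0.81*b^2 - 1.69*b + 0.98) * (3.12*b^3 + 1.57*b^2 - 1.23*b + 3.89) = -2.5272*b^5 - 6.5445*b^4 + 1.4006*b^3 + 0.466399999999999*b^2 - 7.7795*b + 3.8122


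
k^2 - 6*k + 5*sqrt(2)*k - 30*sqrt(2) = (k - 6)*(k + 5*sqrt(2))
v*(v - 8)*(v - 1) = v^3 - 9*v^2 + 8*v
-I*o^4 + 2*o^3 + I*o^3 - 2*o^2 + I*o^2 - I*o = o*(o + I)^2*(-I*o + I)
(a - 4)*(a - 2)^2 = a^3 - 8*a^2 + 20*a - 16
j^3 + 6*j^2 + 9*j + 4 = (j + 1)^2*(j + 4)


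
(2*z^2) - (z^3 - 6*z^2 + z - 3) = -z^3 + 8*z^2 - z + 3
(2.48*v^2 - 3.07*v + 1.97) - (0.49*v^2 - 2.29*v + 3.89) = 1.99*v^2 - 0.78*v - 1.92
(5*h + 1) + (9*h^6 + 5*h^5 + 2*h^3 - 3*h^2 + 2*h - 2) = 9*h^6 + 5*h^5 + 2*h^3 - 3*h^2 + 7*h - 1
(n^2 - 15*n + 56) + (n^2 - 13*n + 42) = 2*n^2 - 28*n + 98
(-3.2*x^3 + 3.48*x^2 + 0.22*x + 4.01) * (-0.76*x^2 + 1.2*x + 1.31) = 2.432*x^5 - 6.4848*x^4 - 0.1832*x^3 + 1.7752*x^2 + 5.1002*x + 5.2531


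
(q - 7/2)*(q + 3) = q^2 - q/2 - 21/2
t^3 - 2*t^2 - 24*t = t*(t - 6)*(t + 4)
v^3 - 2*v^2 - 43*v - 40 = (v - 8)*(v + 1)*(v + 5)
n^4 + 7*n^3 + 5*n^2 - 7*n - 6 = (n - 1)*(n + 1)^2*(n + 6)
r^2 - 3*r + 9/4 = (r - 3/2)^2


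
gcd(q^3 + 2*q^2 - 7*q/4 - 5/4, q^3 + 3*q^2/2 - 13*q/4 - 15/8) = q^2 + 3*q + 5/4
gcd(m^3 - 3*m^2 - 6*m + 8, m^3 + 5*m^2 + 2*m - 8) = m^2 + m - 2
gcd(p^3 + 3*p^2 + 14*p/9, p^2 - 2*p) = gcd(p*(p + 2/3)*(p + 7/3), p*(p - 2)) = p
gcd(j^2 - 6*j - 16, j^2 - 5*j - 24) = j - 8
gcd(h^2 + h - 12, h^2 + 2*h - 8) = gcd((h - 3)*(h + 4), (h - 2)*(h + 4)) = h + 4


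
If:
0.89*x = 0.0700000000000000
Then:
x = 0.08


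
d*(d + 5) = d^2 + 5*d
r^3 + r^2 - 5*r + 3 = (r - 1)^2*(r + 3)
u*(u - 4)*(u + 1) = u^3 - 3*u^2 - 4*u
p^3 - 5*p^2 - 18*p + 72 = (p - 6)*(p - 3)*(p + 4)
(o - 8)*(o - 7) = o^2 - 15*o + 56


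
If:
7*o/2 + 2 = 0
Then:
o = -4/7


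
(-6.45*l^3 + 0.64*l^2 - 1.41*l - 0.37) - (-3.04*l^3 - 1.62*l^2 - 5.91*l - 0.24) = -3.41*l^3 + 2.26*l^2 + 4.5*l - 0.13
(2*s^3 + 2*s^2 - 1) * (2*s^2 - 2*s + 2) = 4*s^5 + 2*s^2 + 2*s - 2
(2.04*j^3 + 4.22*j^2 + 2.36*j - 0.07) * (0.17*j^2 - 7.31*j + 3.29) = 0.3468*j^5 - 14.195*j^4 - 23.7354*j^3 - 3.3797*j^2 + 8.2761*j - 0.2303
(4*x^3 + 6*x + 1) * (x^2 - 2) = 4*x^5 - 2*x^3 + x^2 - 12*x - 2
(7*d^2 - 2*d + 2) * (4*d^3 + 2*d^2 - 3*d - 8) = 28*d^5 + 6*d^4 - 17*d^3 - 46*d^2 + 10*d - 16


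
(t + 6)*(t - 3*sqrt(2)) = t^2 - 3*sqrt(2)*t + 6*t - 18*sqrt(2)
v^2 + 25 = (v - 5*I)*(v + 5*I)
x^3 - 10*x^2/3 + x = x*(x - 3)*(x - 1/3)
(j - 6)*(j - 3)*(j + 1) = j^3 - 8*j^2 + 9*j + 18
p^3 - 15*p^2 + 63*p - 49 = (p - 7)^2*(p - 1)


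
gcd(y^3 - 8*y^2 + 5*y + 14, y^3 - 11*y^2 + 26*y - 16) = y - 2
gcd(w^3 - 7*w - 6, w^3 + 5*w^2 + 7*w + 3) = w + 1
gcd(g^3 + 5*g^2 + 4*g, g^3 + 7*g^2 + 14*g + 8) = g^2 + 5*g + 4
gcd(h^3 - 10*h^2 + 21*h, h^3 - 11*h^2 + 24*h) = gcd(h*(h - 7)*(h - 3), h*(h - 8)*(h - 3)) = h^2 - 3*h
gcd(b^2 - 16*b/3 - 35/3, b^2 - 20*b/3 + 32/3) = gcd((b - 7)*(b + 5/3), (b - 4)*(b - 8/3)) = 1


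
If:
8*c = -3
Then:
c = -3/8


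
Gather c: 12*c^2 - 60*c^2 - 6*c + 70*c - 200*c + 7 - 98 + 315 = -48*c^2 - 136*c + 224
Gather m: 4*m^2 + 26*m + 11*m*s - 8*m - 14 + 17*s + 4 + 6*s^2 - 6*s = 4*m^2 + m*(11*s + 18) + 6*s^2 + 11*s - 10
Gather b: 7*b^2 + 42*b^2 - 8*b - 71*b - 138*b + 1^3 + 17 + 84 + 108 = 49*b^2 - 217*b + 210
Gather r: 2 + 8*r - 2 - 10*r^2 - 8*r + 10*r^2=0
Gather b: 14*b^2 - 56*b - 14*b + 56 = 14*b^2 - 70*b + 56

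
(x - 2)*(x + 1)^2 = x^3 - 3*x - 2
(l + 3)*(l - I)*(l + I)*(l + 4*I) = l^4 + 3*l^3 + 4*I*l^3 + l^2 + 12*I*l^2 + 3*l + 4*I*l + 12*I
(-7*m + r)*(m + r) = -7*m^2 - 6*m*r + r^2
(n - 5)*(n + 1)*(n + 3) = n^3 - n^2 - 17*n - 15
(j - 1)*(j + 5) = j^2 + 4*j - 5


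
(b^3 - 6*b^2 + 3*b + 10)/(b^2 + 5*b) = (b^3 - 6*b^2 + 3*b + 10)/(b*(b + 5))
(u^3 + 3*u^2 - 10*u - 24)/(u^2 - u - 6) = u + 4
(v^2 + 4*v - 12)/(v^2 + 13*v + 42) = (v - 2)/(v + 7)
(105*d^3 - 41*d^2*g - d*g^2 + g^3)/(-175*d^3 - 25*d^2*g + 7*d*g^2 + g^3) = (-3*d + g)/(5*d + g)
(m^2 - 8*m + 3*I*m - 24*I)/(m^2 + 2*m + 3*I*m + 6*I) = (m - 8)/(m + 2)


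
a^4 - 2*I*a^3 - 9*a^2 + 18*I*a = a*(a - 3)*(a + 3)*(a - 2*I)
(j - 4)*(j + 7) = j^2 + 3*j - 28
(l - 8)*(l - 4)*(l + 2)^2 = l^4 - 8*l^3 - 12*l^2 + 80*l + 128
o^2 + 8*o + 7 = (o + 1)*(o + 7)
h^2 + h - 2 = (h - 1)*(h + 2)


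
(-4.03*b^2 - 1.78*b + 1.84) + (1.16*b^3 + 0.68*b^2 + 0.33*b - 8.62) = 1.16*b^3 - 3.35*b^2 - 1.45*b - 6.78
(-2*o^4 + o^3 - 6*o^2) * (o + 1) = -2*o^5 - o^4 - 5*o^3 - 6*o^2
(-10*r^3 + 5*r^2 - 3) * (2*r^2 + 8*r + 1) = -20*r^5 - 70*r^4 + 30*r^3 - r^2 - 24*r - 3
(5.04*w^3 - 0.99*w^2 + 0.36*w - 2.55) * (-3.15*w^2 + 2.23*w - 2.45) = -15.876*w^5 + 14.3577*w^4 - 15.6897*w^3 + 11.2608*w^2 - 6.5685*w + 6.2475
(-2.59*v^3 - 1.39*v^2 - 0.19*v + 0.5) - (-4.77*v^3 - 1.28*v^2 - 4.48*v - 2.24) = 2.18*v^3 - 0.11*v^2 + 4.29*v + 2.74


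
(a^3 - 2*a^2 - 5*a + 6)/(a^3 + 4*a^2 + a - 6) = (a - 3)/(a + 3)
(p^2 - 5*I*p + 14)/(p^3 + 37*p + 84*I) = (p + 2*I)/(p^2 + 7*I*p - 12)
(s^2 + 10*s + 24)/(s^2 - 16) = (s + 6)/(s - 4)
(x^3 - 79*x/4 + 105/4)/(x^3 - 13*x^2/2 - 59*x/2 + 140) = (x - 3/2)/(x - 8)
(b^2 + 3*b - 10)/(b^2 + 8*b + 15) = (b - 2)/(b + 3)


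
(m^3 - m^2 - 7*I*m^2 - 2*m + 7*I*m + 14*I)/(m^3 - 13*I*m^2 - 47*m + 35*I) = (m^2 - m - 2)/(m^2 - 6*I*m - 5)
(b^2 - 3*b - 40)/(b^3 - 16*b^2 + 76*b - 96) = (b + 5)/(b^2 - 8*b + 12)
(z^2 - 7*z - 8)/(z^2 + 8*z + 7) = (z - 8)/(z + 7)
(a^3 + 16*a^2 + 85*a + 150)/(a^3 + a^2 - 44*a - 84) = (a^2 + 10*a + 25)/(a^2 - 5*a - 14)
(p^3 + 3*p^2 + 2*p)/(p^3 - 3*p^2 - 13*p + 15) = p*(p^2 + 3*p + 2)/(p^3 - 3*p^2 - 13*p + 15)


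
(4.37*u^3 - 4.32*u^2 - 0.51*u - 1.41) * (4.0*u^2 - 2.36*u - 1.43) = 17.48*u^5 - 27.5932*u^4 + 1.9061*u^3 + 1.7412*u^2 + 4.0569*u + 2.0163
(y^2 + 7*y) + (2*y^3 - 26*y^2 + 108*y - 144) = 2*y^3 - 25*y^2 + 115*y - 144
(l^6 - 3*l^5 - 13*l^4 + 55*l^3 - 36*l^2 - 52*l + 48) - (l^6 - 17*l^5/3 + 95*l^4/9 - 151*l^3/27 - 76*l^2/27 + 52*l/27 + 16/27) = 8*l^5/3 - 212*l^4/9 + 1636*l^3/27 - 896*l^2/27 - 1456*l/27 + 1280/27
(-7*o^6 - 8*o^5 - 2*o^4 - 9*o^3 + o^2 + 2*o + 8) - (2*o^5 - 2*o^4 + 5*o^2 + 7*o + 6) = -7*o^6 - 10*o^5 - 9*o^3 - 4*o^2 - 5*o + 2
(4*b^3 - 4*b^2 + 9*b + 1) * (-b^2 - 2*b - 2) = -4*b^5 - 4*b^4 - 9*b^3 - 11*b^2 - 20*b - 2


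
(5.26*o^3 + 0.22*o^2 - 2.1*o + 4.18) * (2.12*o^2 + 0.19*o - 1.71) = 11.1512*o^5 + 1.4658*o^4 - 13.4048*o^3 + 8.0864*o^2 + 4.3852*o - 7.1478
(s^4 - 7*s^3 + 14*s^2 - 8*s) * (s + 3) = s^5 - 4*s^4 - 7*s^3 + 34*s^2 - 24*s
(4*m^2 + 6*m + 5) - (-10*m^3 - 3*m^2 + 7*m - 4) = 10*m^3 + 7*m^2 - m + 9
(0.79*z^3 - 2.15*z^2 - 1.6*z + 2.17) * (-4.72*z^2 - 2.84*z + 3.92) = -3.7288*z^5 + 7.9044*z^4 + 16.7548*z^3 - 14.1264*z^2 - 12.4348*z + 8.5064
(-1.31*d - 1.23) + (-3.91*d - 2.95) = -5.22*d - 4.18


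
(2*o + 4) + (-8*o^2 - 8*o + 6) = -8*o^2 - 6*o + 10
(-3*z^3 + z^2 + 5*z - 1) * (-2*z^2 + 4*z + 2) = 6*z^5 - 14*z^4 - 12*z^3 + 24*z^2 + 6*z - 2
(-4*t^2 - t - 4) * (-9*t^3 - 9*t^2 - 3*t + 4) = 36*t^5 + 45*t^4 + 57*t^3 + 23*t^2 + 8*t - 16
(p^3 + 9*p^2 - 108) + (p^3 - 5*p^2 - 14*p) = 2*p^3 + 4*p^2 - 14*p - 108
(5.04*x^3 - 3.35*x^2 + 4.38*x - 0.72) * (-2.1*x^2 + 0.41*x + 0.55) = -10.584*x^5 + 9.1014*x^4 - 7.7995*x^3 + 1.4653*x^2 + 2.1138*x - 0.396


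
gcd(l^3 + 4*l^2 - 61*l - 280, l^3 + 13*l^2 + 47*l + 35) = l^2 + 12*l + 35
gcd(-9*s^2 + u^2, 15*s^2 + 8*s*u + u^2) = 3*s + u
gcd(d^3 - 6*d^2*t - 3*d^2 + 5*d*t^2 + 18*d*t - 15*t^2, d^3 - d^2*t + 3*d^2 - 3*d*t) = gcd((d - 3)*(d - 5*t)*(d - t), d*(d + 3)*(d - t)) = -d + t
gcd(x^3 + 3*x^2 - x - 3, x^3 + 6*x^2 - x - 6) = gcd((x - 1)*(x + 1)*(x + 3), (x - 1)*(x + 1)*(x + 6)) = x^2 - 1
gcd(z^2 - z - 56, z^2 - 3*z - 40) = z - 8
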